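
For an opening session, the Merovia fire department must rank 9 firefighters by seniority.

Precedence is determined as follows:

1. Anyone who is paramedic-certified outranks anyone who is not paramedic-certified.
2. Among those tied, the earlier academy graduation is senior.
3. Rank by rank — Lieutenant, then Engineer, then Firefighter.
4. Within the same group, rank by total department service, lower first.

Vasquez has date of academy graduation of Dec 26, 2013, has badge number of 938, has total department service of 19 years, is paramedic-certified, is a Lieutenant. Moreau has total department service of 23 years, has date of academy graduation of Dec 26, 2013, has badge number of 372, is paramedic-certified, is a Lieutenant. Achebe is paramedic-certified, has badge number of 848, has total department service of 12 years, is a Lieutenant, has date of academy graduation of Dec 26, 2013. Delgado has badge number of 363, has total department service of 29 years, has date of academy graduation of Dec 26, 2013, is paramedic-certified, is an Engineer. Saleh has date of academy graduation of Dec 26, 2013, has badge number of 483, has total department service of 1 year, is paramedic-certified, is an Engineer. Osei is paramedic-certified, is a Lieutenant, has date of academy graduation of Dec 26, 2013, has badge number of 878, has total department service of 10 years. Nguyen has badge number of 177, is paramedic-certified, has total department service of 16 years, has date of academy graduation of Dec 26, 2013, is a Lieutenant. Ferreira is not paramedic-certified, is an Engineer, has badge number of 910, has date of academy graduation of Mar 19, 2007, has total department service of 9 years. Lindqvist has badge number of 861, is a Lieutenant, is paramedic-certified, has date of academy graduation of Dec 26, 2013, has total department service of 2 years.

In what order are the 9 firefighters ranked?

By the first rule: Lindqvist, Osei, Achebe, Nguyen, Vasquez, Moreau, Saleh and Delgado (each paramedic-certified); then Ferreira (not paramedic-certified).
Lindqvist, Osei, Achebe, Nguyen, Vasquez, Moreau, Saleh and Delgado all have date of academy graduation Dec 26, 2013, so the next rule applies.
Among Lindqvist, Osei, Achebe, Nguyen, Vasquez, Moreau, Saleh and Delgado, by rank: Lindqvist, Osei, Achebe, Nguyen, Vasquez and Moreau (Lieutenant) before Saleh and Delgado (Engineer).
Among Lindqvist, Osei, Achebe, Nguyen, Vasquez and Moreau, by total department service (lower first): Lindqvist (2 years) before Osei (10 years) before Achebe (12 years) before Nguyen (16 years) before Vasquez (19 years) before Moreau (23 years).
Among Saleh and Delgado, by total department service (lower first): Saleh (1 year) before Delgado (29 years).
Full order: Lindqvist, Osei, Achebe, Nguyen, Vasquez, Moreau, Saleh, Delgado, Ferreira.

Lindqvist, Osei, Achebe, Nguyen, Vasquez, Moreau, Saleh, Delgado, Ferreira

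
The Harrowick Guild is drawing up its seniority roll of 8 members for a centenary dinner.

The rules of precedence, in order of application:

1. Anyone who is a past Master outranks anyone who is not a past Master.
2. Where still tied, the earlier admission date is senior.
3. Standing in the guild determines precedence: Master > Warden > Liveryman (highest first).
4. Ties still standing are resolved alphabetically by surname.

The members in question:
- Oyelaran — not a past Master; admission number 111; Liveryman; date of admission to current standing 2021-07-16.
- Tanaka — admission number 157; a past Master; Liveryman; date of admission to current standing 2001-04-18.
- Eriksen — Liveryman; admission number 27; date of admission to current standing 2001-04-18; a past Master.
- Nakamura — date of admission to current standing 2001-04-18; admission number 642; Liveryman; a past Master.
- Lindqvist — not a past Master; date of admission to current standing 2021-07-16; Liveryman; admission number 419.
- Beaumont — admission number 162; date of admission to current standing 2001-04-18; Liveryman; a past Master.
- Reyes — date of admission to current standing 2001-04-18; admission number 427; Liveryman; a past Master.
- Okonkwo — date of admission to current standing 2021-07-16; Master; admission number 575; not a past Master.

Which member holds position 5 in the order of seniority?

By the first rule: Beaumont, Eriksen, Nakamura, Reyes and Tanaka (each a past Master); then Okonkwo, Lindqvist and Oyelaran (each not a past Master).
Beaumont, Eriksen, Nakamura, Reyes and Tanaka all have date of admission to current standing 2001-04-18, so the next rule applies.
Beaumont, Eriksen, Nakamura, Reyes and Tanaka are each Liveryman, so the next rule applies.
Among Beaumont, Eriksen, Nakamura, Reyes and Tanaka, alphabetically by surname: Beaumont before Eriksen before Nakamura before Reyes before Tanaka.
Okonkwo, Lindqvist and Oyelaran all have date of admission to current standing 2021-07-16, so the next rule applies.
Among Okonkwo, Lindqvist and Oyelaran, by standing in the guild: Okonkwo (Master) before Lindqvist and Oyelaran (Liveryman).
Among Lindqvist and Oyelaran, alphabetically by surname: Lindqvist before Oyelaran.
Order: Beaumont, Eriksen, Nakamura, Reyes, Tanaka, Okonkwo, Lindqvist, Oyelaran.

Tanaka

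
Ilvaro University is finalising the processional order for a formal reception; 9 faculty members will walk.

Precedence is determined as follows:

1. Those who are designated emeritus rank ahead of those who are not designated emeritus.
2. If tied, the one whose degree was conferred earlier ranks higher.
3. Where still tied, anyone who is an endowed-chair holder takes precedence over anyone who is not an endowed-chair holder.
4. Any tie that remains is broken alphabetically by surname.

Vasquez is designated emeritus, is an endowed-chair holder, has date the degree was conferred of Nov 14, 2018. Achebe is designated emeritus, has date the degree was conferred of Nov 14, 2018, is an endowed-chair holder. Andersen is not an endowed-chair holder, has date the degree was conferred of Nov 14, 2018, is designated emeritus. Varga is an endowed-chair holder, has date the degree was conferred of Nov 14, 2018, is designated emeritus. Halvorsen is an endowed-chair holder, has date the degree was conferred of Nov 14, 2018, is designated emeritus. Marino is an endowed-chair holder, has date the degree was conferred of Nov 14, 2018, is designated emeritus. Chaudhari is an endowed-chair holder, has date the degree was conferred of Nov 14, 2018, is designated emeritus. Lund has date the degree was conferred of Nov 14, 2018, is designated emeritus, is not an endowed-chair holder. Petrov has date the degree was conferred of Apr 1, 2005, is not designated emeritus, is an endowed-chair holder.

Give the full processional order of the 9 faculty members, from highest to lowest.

Achebe, Chaudhari, Halvorsen, Marino, Varga, Vasquez, Andersen, Lund, Petrov

By the first rule: Achebe, Chaudhari, Halvorsen, Marino, Varga, Vasquez, Andersen and Lund (each designated emeritus); then Petrov (not designated emeritus).
Achebe, Chaudhari, Halvorsen, Marino, Varga, Vasquez, Andersen and Lund all have date the degree was conferred Nov 14, 2018, so the next rule applies.
Among Achebe, Chaudhari, Halvorsen, Marino, Varga, Vasquez, Andersen and Lund, an endowed-chair holder before not an endowed-chair holder: Achebe, Chaudhari, Halvorsen, Marino, Varga and Vasquez (an endowed-chair holder) before Andersen and Lund (not an endowed-chair holder).
Among Achebe, Chaudhari, Halvorsen, Marino, Varga and Vasquez, alphabetically by surname: Achebe before Chaudhari before Halvorsen before Marino before Varga before Vasquez.
Among Andersen and Lund, alphabetically by surname: Andersen before Lund.
Full order: Achebe, Chaudhari, Halvorsen, Marino, Varga, Vasquez, Andersen, Lund, Petrov.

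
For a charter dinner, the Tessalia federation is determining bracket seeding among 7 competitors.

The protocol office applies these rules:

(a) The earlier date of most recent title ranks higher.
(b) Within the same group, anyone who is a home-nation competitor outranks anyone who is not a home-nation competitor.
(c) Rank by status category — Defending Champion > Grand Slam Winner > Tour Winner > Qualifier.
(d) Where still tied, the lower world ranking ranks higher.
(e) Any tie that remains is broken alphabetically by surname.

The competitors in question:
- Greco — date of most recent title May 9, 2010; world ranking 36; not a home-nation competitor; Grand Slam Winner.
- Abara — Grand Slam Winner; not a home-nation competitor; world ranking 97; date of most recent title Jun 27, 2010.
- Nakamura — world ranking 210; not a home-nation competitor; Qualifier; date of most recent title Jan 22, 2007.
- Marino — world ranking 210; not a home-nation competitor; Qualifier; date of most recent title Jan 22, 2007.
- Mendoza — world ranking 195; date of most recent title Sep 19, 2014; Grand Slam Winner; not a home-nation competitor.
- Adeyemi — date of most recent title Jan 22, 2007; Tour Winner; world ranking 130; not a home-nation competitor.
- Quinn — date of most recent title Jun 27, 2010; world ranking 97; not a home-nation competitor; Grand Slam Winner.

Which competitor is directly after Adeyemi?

By date of most recent title (earlier first): Adeyemi, Marino and Nakamura (each Jan 22, 2007); then Greco (May 9, 2010); then Abara and Quinn (both Jun 27, 2010); then Mendoza (Sep 19, 2014).
Adeyemi, Marino and Nakamura are each not a home-nation competitor, so the next rule applies.
Among Adeyemi, Marino and Nakamura, by status category: Adeyemi (Tour Winner) before Marino and Nakamura (Qualifier).
Marino and Nakamura both have world ranking 210, so the next rule applies.
Among Marino and Nakamura, alphabetically by surname: Marino before Nakamura.
Abara and Quinn are each not a home-nation competitor, so the next rule applies.
Abara and Quinn are each Grand Slam Winner, so the next rule applies.
Abara and Quinn both have world ranking 97, so the next rule applies.
Among Abara and Quinn, alphabetically by surname: Abara before Quinn.
Order: Adeyemi, Marino, Nakamura, Greco, Abara, Quinn, Mendoza.

Marino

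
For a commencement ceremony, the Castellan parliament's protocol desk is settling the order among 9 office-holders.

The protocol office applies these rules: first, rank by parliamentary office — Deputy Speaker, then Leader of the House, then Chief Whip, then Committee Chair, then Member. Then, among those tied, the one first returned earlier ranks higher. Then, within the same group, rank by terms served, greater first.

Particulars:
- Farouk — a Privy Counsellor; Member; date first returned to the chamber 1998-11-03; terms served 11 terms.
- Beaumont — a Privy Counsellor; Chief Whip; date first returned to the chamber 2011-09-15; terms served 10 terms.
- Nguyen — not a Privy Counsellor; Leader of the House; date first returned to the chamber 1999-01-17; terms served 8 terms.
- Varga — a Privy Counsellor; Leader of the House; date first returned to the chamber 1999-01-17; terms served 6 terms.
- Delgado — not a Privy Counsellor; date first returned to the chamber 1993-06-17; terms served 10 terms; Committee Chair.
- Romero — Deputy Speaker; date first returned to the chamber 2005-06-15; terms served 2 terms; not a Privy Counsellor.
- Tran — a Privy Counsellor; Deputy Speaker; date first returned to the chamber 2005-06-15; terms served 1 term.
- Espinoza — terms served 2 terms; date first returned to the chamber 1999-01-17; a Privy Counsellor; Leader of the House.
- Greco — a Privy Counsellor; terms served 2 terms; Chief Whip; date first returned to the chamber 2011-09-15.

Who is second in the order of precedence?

By parliamentary office: Romero and Tran (Deputy Speaker); then Nguyen, Varga and Espinoza (Leader of the House); then Beaumont and Greco (Chief Whip); then Delgado (Committee Chair); then Farouk (Member).
Romero and Tran both have date first returned to the chamber 2005-06-15, so the next rule applies.
Among Romero and Tran, by terms served (higher first): Romero (2 terms) before Tran (1 term).
Nguyen, Varga and Espinoza all have date first returned to the chamber 1999-01-17, so the next rule applies.
Among Nguyen, Varga and Espinoza, by terms served (higher first): Nguyen (8 terms) before Varga (6 terms) before Espinoza (2 terms).
Beaumont and Greco both have date first returned to the chamber 2011-09-15, so the next rule applies.
Among Beaumont and Greco, by terms served (higher first): Beaumont (10 terms) before Greco (2 terms).
Order: Romero, Tran, Nguyen, Varga, Espinoza, Beaumont, Greco, Delgado, Farouk.

Tran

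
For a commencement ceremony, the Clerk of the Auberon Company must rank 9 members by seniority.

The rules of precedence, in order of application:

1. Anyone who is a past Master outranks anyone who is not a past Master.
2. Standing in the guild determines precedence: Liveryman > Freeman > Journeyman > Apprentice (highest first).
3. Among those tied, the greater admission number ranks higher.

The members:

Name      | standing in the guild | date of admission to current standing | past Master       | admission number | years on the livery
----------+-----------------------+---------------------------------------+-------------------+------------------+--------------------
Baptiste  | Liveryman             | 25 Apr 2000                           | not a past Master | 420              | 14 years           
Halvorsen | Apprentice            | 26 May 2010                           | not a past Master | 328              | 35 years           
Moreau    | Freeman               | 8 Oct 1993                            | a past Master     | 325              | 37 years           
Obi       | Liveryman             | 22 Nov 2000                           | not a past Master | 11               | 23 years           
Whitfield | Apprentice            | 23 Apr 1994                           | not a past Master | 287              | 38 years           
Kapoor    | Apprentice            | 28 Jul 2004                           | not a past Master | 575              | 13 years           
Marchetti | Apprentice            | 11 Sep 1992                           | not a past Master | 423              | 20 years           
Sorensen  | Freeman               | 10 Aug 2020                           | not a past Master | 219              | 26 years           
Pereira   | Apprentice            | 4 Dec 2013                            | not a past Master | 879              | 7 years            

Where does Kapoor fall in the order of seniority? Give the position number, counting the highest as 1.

6

By the first rule: Moreau (a past Master); then Baptiste, Obi, Sorensen, Pereira, Kapoor, Marchetti, Halvorsen and Whitfield (each not a past Master).
Among Baptiste, Obi, Sorensen, Pereira, Kapoor, Marchetti, Halvorsen and Whitfield, by standing in the guild: Baptiste and Obi (Liveryman) before Sorensen (Freeman) before Pereira, Kapoor, Marchetti, Halvorsen and Whitfield (Apprentice).
Among Baptiste and Obi, by admission number (higher first): Baptiste (420) before Obi (11).
Among Pereira, Kapoor, Marchetti, Halvorsen and Whitfield, by admission number (higher first): Pereira (879) before Kapoor (575) before Marchetti (423) before Halvorsen (328) before Whitfield (287).
Order: Moreau, Baptiste, Obi, Sorensen, Pereira, Kapoor, Marchetti, Halvorsen, Whitfield. So position 6.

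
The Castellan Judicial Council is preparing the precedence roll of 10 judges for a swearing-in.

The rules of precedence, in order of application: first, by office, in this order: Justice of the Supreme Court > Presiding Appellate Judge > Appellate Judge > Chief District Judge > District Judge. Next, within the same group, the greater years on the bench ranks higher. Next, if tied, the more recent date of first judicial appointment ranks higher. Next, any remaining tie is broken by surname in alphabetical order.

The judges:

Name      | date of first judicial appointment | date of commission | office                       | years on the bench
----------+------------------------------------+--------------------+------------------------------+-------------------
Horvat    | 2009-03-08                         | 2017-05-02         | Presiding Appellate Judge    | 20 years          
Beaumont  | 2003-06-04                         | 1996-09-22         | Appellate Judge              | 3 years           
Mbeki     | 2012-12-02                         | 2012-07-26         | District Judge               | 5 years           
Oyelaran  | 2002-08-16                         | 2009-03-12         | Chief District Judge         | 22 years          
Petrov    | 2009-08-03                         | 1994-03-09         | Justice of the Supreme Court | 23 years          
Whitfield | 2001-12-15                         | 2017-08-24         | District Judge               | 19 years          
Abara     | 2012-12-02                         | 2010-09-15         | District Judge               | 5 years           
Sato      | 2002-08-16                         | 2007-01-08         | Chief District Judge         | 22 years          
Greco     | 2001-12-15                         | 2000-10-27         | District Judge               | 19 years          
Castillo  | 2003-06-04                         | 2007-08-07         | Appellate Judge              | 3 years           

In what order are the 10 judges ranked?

By office: Petrov (Justice of the Supreme Court); then Horvat (Presiding Appellate Judge); then Beaumont and Castillo (Appellate Judge); then Oyelaran and Sato (Chief District Judge); then Greco, Whitfield, Abara and Mbeki (District Judge).
Beaumont and Castillo both have years on the bench 3 years, so the next rule applies.
Beaumont and Castillo both have date of first judicial appointment 2003-06-04, so the next rule applies.
Among Beaumont and Castillo, alphabetically by surname: Beaumont before Castillo.
Oyelaran and Sato both have years on the bench 22 years, so the next rule applies.
Oyelaran and Sato both have date of first judicial appointment 2002-08-16, so the next rule applies.
Among Oyelaran and Sato, alphabetically by surname: Oyelaran before Sato.
Among Greco, Whitfield, Abara and Mbeki, by years on the bench (higher first): Greco and Whitfield (19 years) before Abara and Mbeki (5 years).
Greco and Whitfield both have date of first judicial appointment 2001-12-15, so the next rule applies.
Among Greco and Whitfield, alphabetically by surname: Greco before Whitfield.
Abara and Mbeki both have date of first judicial appointment 2012-12-02, so the next rule applies.
Among Abara and Mbeki, alphabetically by surname: Abara before Mbeki.
Full order: Petrov, Horvat, Beaumont, Castillo, Oyelaran, Sato, Greco, Whitfield, Abara, Mbeki.

Petrov, Horvat, Beaumont, Castillo, Oyelaran, Sato, Greco, Whitfield, Abara, Mbeki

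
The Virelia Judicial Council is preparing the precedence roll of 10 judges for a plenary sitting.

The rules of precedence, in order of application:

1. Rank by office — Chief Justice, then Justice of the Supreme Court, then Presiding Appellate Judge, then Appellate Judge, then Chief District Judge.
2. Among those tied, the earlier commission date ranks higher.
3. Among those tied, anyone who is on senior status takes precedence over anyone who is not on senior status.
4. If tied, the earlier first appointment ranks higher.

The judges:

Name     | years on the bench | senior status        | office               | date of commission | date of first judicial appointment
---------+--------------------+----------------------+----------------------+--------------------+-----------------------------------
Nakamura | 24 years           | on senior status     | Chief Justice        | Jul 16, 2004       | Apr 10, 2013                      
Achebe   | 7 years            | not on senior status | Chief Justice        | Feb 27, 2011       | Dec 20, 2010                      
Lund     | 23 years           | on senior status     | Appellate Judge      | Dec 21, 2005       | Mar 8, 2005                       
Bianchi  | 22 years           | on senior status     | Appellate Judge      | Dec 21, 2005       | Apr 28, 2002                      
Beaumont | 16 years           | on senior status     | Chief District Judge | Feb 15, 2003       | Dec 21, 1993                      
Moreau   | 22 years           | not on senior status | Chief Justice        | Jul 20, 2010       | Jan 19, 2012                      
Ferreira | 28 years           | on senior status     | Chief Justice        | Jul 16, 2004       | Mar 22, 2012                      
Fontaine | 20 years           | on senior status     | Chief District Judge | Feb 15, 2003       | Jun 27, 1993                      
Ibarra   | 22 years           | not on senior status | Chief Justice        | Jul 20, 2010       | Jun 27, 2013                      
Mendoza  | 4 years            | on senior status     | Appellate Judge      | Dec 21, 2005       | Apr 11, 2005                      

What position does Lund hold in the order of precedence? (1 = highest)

By office: Ferreira, Nakamura, Moreau, Ibarra and Achebe (Chief Justice); then Bianchi, Lund and Mendoza (Appellate Judge); then Fontaine and Beaumont (Chief District Judge).
Among Ferreira, Nakamura, Moreau, Ibarra and Achebe, by date of commission (earlier first): Ferreira and Nakamura (Jul 16, 2004) before Moreau and Ibarra (Jul 20, 2010) before Achebe (Feb 27, 2011).
Ferreira and Nakamura are each on senior status, so the next rule applies.
Among Ferreira and Nakamura, by date of first judicial appointment (earlier first): Ferreira (Mar 22, 2012) before Nakamura (Apr 10, 2013).
Moreau and Ibarra are each not on senior status, so the next rule applies.
Among Moreau and Ibarra, by date of first judicial appointment (earlier first): Moreau (Jan 19, 2012) before Ibarra (Jun 27, 2013).
Bianchi, Lund and Mendoza all have date of commission Dec 21, 2005, so the next rule applies.
Bianchi, Lund and Mendoza are each on senior status, so the next rule applies.
Among Bianchi, Lund and Mendoza, by date of first judicial appointment (earlier first): Bianchi (Apr 28, 2002) before Lund (Mar 8, 2005) before Mendoza (Apr 11, 2005).
Fontaine and Beaumont both have date of commission Feb 15, 2003, so the next rule applies.
Fontaine and Beaumont are each on senior status, so the next rule applies.
Among Fontaine and Beaumont, by date of first judicial appointment (earlier first): Fontaine (Jun 27, 1993) before Beaumont (Dec 21, 1993).
Order: Ferreira, Nakamura, Moreau, Ibarra, Achebe, Bianchi, Lund, Mendoza, Fontaine, Beaumont. So position 7.

7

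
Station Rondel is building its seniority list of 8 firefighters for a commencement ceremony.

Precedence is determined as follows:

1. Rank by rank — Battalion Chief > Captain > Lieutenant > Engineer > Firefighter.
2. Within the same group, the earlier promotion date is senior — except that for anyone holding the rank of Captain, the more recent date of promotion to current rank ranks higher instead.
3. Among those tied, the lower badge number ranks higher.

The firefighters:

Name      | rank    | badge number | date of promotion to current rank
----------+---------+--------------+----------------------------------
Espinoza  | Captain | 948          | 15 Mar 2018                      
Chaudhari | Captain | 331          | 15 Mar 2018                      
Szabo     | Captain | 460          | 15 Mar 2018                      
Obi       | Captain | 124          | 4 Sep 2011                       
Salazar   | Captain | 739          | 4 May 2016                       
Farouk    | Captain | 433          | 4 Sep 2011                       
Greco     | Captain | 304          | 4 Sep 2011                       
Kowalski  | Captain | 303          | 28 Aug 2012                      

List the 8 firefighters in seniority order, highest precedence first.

Chaudhari, Szabo, Espinoza, Salazar, Kowalski, Obi, Greco, Farouk

By rank: Chaudhari, Szabo, Espinoza, Salazar, Kowalski, Obi, Greco and Farouk (Captain).
Among Chaudhari, Szabo, Espinoza, Salazar, Kowalski, Obi, Greco and Farouk, by date of promotion to current rank (later first) (reversed rule for this group): Chaudhari, Szabo and Espinoza (15 Mar 2018) before Salazar (4 May 2016) before Kowalski (28 Aug 2012) before Obi, Greco and Farouk (4 Sep 2011).
Among Chaudhari, Szabo and Espinoza, by badge number (lower first): Chaudhari (331) before Szabo (460) before Espinoza (948).
Among Obi, Greco and Farouk, by badge number (lower first): Obi (124) before Greco (304) before Farouk (433).
Full order: Chaudhari, Szabo, Espinoza, Salazar, Kowalski, Obi, Greco, Farouk.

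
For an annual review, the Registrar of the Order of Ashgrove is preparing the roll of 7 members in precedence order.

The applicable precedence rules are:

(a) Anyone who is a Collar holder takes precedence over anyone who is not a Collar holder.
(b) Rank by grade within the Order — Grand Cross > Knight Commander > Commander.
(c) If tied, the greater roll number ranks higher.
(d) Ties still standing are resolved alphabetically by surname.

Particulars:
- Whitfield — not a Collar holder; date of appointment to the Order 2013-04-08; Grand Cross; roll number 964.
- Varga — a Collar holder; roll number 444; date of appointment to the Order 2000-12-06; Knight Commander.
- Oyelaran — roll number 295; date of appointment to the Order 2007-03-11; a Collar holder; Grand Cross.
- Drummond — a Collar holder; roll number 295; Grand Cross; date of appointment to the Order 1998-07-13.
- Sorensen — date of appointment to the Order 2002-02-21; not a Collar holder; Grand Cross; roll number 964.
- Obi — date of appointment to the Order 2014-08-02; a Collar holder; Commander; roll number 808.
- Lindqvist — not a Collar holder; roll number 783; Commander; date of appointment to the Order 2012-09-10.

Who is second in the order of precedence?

By the first rule: Drummond, Oyelaran, Varga and Obi (each a Collar holder); then Sorensen, Whitfield and Lindqvist (each not a Collar holder).
Among Drummond, Oyelaran, Varga and Obi, by grade within the Order: Drummond and Oyelaran (Grand Cross) before Varga (Knight Commander) before Obi (Commander).
Drummond and Oyelaran both have roll number 295, so the next rule applies.
Among Drummond and Oyelaran, alphabetically by surname: Drummond before Oyelaran.
Among Sorensen, Whitfield and Lindqvist, by grade within the Order: Sorensen and Whitfield (Grand Cross) before Lindqvist (Commander).
Sorensen and Whitfield both have roll number 964, so the next rule applies.
Among Sorensen and Whitfield, alphabetically by surname: Sorensen before Whitfield.
Order: Drummond, Oyelaran, Varga, Obi, Sorensen, Whitfield, Lindqvist.

Oyelaran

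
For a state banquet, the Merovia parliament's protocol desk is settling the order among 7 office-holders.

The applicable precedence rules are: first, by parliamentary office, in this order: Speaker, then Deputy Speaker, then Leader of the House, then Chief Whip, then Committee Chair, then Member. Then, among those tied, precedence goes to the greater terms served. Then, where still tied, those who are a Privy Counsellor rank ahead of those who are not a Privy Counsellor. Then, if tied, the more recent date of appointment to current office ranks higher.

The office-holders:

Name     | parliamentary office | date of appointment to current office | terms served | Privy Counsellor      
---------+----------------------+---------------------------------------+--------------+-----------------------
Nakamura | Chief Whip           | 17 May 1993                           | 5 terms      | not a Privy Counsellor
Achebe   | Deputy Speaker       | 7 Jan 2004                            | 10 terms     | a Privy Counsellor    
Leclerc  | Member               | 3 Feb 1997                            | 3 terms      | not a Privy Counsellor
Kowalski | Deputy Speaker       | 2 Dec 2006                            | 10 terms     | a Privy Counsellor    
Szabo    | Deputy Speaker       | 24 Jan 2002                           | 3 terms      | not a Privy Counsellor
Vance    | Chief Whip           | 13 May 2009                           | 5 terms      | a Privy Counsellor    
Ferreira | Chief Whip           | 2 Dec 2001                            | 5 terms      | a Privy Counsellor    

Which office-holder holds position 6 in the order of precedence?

By parliamentary office: Kowalski, Achebe and Szabo (Deputy Speaker); then Vance, Ferreira and Nakamura (Chief Whip); then Leclerc (Member).
Among Kowalski, Achebe and Szabo, by terms served (higher first): Kowalski and Achebe (10 terms) before Szabo (3 terms).
Kowalski and Achebe are each a Privy Counsellor, so the next rule applies.
Among Kowalski and Achebe, by date of appointment to current office (later first): Kowalski (2 Dec 2006) before Achebe (7 Jan 2004).
Vance, Ferreira and Nakamura all have terms served 5 terms, so the next rule applies.
Among Vance, Ferreira and Nakamura, a Privy Counsellor before not a Privy Counsellor: Vance and Ferreira (a Privy Counsellor) before Nakamura (not a Privy Counsellor).
Among Vance and Ferreira, by date of appointment to current office (later first): Vance (13 May 2009) before Ferreira (2 Dec 2001).
Order: Kowalski, Achebe, Szabo, Vance, Ferreira, Nakamura, Leclerc.

Nakamura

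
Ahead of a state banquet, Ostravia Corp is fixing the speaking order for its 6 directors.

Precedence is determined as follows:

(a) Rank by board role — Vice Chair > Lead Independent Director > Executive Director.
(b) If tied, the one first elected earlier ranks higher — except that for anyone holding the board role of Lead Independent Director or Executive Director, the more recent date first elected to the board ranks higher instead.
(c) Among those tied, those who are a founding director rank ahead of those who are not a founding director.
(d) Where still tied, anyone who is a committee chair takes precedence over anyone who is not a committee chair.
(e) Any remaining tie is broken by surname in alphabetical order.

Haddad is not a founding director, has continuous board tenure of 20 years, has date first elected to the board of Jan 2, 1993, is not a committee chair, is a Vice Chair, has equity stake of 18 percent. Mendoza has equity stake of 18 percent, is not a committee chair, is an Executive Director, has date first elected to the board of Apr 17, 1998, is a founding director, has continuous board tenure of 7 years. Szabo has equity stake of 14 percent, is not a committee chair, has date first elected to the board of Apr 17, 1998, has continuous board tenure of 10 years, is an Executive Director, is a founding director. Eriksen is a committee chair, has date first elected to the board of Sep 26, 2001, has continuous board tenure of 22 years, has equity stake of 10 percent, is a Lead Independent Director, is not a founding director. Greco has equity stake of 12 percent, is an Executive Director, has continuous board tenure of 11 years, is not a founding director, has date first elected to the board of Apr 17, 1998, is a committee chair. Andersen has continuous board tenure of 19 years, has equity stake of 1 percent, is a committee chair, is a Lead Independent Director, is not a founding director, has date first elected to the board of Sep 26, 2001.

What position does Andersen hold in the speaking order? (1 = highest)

2

By board role: Haddad (Vice Chair); then Andersen and Eriksen (Lead Independent Director); then Mendoza, Szabo and Greco (Executive Director).
Andersen and Eriksen both have date first elected to the board Sep 26, 2001, so the next rule applies.
Andersen and Eriksen are each not a founding director, so the next rule applies.
Andersen and Eriksen are each a committee chair, so the next rule applies.
Among Andersen and Eriksen, alphabetically by surname: Andersen before Eriksen.
Mendoza, Szabo and Greco all have date first elected to the board Apr 17, 1998, so the next rule applies.
Among Mendoza, Szabo and Greco, a founding director before not a founding director: Mendoza and Szabo (a founding director) before Greco (not a founding director).
Mendoza and Szabo are each not a committee chair, so the next rule applies.
Among Mendoza and Szabo, alphabetically by surname: Mendoza before Szabo.
Order: Haddad, Andersen, Eriksen, Mendoza, Szabo, Greco. So position 2.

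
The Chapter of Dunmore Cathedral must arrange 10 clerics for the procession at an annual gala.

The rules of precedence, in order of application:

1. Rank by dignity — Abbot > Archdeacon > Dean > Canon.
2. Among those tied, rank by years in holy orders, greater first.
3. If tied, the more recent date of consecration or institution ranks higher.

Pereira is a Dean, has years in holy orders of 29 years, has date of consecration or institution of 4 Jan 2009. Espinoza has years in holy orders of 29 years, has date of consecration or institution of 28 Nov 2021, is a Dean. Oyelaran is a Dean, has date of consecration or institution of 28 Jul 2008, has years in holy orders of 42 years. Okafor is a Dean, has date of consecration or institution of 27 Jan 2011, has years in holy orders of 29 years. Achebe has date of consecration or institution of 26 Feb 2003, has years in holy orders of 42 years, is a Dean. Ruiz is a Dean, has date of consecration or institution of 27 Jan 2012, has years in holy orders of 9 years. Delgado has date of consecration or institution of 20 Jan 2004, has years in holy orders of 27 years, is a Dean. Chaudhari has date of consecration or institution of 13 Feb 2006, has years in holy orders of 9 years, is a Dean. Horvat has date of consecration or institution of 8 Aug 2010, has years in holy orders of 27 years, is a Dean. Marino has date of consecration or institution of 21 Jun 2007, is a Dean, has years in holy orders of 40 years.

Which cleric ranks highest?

Oyelaran

By dignity: Oyelaran, Achebe, Marino, Espinoza, Okafor, Pereira, Horvat, Delgado, Ruiz and Chaudhari (Dean).
Among Oyelaran, Achebe, Marino, Espinoza, Okafor, Pereira, Horvat, Delgado, Ruiz and Chaudhari, by years in holy orders (higher first): Oyelaran and Achebe (42 years) before Marino (40 years) before Espinoza, Okafor and Pereira (29 years) before Horvat and Delgado (27 years) before Ruiz and Chaudhari (9 years).
Among Oyelaran and Achebe, by date of consecration or institution (later first): Oyelaran (28 Jul 2008) before Achebe (26 Feb 2003).
Among Espinoza, Okafor and Pereira, by date of consecration or institution (later first): Espinoza (28 Nov 2021) before Okafor (27 Jan 2011) before Pereira (4 Jan 2009).
Among Horvat and Delgado, by date of consecration or institution (later first): Horvat (8 Aug 2010) before Delgado (20 Jan 2004).
Among Ruiz and Chaudhari, by date of consecration or institution (later first): Ruiz (27 Jan 2012) before Chaudhari (13 Feb 2006).
Order: Oyelaran, Achebe, Marino, Espinoza, Okafor, Pereira, Horvat, Delgado, Ruiz, Chaudhari.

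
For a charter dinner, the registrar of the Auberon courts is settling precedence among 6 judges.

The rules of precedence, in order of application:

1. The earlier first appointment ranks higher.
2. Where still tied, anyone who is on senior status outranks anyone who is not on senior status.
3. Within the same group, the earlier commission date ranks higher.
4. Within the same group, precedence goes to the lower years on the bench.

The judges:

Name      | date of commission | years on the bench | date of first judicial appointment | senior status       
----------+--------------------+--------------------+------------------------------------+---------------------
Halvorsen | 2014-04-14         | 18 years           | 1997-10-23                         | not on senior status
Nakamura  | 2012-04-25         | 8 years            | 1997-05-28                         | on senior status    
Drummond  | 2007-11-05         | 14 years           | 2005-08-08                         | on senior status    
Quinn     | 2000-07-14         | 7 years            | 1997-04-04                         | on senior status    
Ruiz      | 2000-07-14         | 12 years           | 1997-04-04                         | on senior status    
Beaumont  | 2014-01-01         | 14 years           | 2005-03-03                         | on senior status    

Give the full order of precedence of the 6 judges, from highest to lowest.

By date of first judicial appointment (earlier first): Quinn and Ruiz (both 1997-04-04); then Nakamura (1997-05-28); then Halvorsen (1997-10-23); then Beaumont (2005-03-03); then Drummond (2005-08-08).
Quinn and Ruiz are each on senior status, so the next rule applies.
Quinn and Ruiz both have date of commission 2000-07-14, so the next rule applies.
Among Quinn and Ruiz, by years on the bench (lower first): Quinn (7 years) before Ruiz (12 years).
Full order: Quinn, Ruiz, Nakamura, Halvorsen, Beaumont, Drummond.

Quinn, Ruiz, Nakamura, Halvorsen, Beaumont, Drummond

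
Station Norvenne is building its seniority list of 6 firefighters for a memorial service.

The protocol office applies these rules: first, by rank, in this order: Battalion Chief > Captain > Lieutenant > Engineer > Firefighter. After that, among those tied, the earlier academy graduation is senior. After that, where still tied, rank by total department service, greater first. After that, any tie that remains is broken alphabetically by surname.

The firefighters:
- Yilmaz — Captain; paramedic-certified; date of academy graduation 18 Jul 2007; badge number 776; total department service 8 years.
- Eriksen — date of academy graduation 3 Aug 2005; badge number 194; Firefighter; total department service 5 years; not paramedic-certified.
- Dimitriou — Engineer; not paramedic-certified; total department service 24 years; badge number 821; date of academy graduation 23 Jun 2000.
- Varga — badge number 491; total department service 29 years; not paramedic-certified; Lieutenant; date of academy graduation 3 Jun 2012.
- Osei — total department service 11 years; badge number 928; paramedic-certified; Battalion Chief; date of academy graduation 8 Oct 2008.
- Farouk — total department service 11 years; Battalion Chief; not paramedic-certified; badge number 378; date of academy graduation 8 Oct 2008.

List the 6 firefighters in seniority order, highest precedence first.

Farouk, Osei, Yilmaz, Varga, Dimitriou, Eriksen

By rank: Farouk and Osei (Battalion Chief); then Yilmaz (Captain); then Varga (Lieutenant); then Dimitriou (Engineer); then Eriksen (Firefighter).
Farouk and Osei both have date of academy graduation 8 Oct 2008, so the next rule applies.
Farouk and Osei both have total department service 11 years, so the next rule applies.
Among Farouk and Osei, alphabetically by surname: Farouk before Osei.
Full order: Farouk, Osei, Yilmaz, Varga, Dimitriou, Eriksen.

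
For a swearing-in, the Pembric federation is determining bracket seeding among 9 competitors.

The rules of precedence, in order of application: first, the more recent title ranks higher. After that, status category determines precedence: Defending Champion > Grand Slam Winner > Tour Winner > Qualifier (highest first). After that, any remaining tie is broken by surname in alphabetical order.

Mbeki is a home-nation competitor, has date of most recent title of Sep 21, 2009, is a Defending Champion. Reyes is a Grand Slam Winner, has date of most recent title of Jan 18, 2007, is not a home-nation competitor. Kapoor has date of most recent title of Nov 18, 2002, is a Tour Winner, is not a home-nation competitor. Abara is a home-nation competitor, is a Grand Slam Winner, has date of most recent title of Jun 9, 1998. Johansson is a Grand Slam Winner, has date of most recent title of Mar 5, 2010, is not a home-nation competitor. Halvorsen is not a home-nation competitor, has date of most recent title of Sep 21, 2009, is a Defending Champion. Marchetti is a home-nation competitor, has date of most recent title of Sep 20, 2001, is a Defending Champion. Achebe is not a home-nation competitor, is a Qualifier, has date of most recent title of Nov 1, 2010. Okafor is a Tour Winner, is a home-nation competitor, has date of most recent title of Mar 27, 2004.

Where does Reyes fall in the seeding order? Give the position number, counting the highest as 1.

By date of most recent title (later first): Achebe (Nov 1, 2010); then Johansson (Mar 5, 2010); then Halvorsen and Mbeki (both Sep 21, 2009); then Reyes (Jan 18, 2007); then Okafor (Mar 27, 2004); then Kapoor (Nov 18, 2002); then Marchetti (Sep 20, 2001); then Abara (Jun 9, 1998).
Halvorsen and Mbeki are each Defending Champion, so the next rule applies.
Among Halvorsen and Mbeki, alphabetically by surname: Halvorsen before Mbeki.
Order: Achebe, Johansson, Halvorsen, Mbeki, Reyes, Okafor, Kapoor, Marchetti, Abara. So position 5.

5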